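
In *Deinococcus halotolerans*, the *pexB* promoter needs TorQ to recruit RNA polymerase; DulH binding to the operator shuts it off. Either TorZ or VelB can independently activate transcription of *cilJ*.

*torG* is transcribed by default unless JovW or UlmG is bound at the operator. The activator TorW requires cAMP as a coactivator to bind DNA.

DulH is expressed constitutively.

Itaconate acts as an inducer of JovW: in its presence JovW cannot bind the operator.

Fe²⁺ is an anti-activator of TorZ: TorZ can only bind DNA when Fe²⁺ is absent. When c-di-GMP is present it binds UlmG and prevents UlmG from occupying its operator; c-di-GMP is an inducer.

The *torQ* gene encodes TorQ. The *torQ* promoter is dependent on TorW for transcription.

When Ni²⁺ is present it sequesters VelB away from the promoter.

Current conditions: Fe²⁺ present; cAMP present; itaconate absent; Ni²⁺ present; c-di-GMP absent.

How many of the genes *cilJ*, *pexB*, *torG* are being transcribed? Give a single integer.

0

Fe²⁺ is present, so TorZ is inactive.
Ni²⁺ is present, so VelB is inactive.
No activator is available at the *cilJ* promoter, so *cilJ* is not transcribed.
→ *cilJ* is OFF.
cAMP is present, so TorW is active.
No repressor is bound and TorW is active, so *torQ* is transcribed.
So TorQ is produced and active.
DulH is produced constitutively and is active.
With repressor DulH bound, *pexB* is not transcribed.
→ *pexB* is OFF.
Itaconate is absent, so JovW is active.
c-di-GMP is absent, so UlmG is active.
With repressor JovW bound, *torG* is not transcribed.
→ *torG* is OFF.
0 of the 3 genes are transcribed.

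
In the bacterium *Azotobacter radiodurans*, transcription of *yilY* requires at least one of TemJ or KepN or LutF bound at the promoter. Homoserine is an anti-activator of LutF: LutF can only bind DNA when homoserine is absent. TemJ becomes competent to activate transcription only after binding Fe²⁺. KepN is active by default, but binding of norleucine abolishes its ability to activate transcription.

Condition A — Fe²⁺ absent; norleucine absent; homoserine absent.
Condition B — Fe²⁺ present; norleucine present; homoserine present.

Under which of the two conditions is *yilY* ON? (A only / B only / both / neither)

both

Condition A:
Fe²⁺ is absent, so TemJ is inactive.
Norleucine is absent, so KepN is active.
Homoserine is absent, so LutF is active.
Activator KepN is present, so *yilY* is transcribed.
→ *yilY* is ON in A.
Condition B:
Fe²⁺ is present, so TemJ is active.
Norleucine is present, so KepN is inactive.
Homoserine is present, so LutF is inactive.
Activator TemJ is present, so *yilY* is transcribed.
→ *yilY* is ON in B.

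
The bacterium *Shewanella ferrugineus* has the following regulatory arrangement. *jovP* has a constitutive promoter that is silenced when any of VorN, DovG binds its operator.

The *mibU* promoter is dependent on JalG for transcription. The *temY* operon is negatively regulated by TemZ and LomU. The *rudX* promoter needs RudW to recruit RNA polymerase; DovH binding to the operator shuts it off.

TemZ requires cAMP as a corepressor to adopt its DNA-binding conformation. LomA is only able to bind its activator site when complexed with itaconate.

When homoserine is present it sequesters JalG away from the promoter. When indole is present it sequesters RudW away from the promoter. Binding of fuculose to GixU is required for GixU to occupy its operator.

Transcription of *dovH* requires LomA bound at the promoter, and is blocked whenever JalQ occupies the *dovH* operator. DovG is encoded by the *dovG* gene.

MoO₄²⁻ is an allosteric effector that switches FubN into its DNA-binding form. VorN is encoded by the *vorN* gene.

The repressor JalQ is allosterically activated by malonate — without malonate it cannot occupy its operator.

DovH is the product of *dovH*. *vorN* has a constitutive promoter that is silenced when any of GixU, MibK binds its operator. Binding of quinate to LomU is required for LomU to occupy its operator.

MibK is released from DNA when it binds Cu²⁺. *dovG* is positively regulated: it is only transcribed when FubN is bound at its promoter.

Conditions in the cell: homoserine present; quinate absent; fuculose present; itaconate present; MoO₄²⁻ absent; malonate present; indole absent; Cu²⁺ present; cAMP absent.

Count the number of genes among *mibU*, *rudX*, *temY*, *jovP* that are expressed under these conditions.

Homoserine is present, so JalG is inactive.
Required activator JalG is absent, so *mibU* is not transcribed.
→ *mibU* is OFF.
Indole is absent, so RudW is active.
Itaconate is present, so LomA is active.
Malonate is present, so JalQ is active.
With repressor JalQ bound, *dovH* is not transcribed.
So DovH is not produced.
No repressor is bound and RudW is active, so *rudX* is transcribed.
→ *rudX* is ON.
cAMP is absent, so TemZ is inactive.
Quinate is absent, so LomU is inactive.
With no repressor bound, *temY* is transcribed.
→ *temY* is ON.
Fuculose is present, so GixU is active.
Cu²⁺ is present, so MibK is inactive.
With repressor GixU bound, *vorN* is not transcribed.
So VorN is not produced.
MoO₄²⁻ is absent, so FubN is inactive.
Required activator FubN is absent, so *dovG* is not transcribed.
So DovG is not produced.
With no repressor bound, *jovP* is transcribed.
→ *jovP* is ON.
3 of the 4 genes are transcribed.

3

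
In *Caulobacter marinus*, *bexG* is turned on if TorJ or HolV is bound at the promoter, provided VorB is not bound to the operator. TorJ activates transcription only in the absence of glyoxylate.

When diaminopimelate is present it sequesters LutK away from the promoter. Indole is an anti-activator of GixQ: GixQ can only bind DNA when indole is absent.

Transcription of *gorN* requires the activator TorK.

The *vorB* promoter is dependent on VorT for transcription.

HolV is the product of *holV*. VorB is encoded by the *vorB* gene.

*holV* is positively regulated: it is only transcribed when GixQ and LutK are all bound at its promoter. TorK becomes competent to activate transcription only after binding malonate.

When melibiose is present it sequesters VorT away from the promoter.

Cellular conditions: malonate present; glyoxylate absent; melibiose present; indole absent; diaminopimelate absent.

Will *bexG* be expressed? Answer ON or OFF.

Melibiose is present, so VorT is inactive.
Required activator VorT is absent, so *vorB* is not transcribed.
So VorB is not produced.
Glyoxylate is absent, so TorJ is active.
Indole is absent, so GixQ is active.
Diaminopimelate is absent, so LutK is active.
No repressor is bound and GixQ and LutK are active, so *holV* is transcribed.
So HolV is produced and active.
Activator TorJ is present, so *bexG* is transcribed.

ON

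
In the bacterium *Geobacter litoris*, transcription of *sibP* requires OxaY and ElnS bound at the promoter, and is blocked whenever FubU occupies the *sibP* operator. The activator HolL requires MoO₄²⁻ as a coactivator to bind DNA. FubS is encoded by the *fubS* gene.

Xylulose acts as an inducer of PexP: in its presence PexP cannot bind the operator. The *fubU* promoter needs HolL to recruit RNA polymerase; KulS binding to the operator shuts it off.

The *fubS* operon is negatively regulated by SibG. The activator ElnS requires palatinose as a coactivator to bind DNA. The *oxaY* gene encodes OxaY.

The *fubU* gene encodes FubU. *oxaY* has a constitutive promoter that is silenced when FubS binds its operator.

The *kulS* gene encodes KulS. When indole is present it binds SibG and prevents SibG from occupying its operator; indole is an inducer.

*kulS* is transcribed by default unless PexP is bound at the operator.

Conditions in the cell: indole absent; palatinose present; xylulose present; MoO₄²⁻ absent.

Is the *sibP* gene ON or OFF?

MoO₄²⁻ is absent, so HolL is inactive.
Xylulose is present, so PexP is inactive.
With no repressor bound, *kulS* is transcribed.
So KulS is produced and active.
With repressor KulS bound, *fubU* is not transcribed.
So FubU is not produced.
Indole is absent, so SibG is active.
With repressor SibG bound, *fubS* is not transcribed.
So FubS is not produced.
With no repressor bound, *oxaY* is transcribed.
So OxaY is produced and active.
Palatinose is present, so ElnS is active.
No repressor is bound and OxaY and ElnS are active, so *sibP* is transcribed.

ON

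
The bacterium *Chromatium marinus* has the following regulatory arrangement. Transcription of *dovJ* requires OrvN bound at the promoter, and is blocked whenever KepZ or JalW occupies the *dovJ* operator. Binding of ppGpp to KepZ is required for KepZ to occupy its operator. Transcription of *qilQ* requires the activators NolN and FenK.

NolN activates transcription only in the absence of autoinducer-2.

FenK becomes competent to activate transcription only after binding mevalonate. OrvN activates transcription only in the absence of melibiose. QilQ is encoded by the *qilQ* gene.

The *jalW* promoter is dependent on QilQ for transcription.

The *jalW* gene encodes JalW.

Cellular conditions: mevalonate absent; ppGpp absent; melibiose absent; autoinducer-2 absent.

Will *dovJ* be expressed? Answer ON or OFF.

ON

Melibiose is absent, so OrvN is active.
ppGpp is absent, so KepZ is inactive.
Autoinducer-2 is absent, so NolN is active.
Mevalonate is absent, so FenK is inactive.
Required activator FenK is absent, so *qilQ* is not transcribed.
So QilQ is not produced.
Required activator QilQ is absent, so *jalW* is not transcribed.
So JalW is not produced.
No repressor is bound and OrvN is active, so *dovJ* is transcribed.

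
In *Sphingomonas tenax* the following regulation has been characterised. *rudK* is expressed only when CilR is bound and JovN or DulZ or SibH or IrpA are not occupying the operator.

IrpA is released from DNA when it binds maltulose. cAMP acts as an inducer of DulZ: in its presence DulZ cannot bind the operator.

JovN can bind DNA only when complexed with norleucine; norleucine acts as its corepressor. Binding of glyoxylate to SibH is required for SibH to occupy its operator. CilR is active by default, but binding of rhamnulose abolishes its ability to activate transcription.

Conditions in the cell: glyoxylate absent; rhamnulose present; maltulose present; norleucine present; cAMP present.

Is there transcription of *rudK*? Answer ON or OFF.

Norleucine is present, so JovN is active.
cAMP is present, so DulZ is inactive.
Glyoxylate is absent, so SibH is inactive.
Maltulose is present, so IrpA is inactive.
Rhamnulose is present, so CilR is inactive.
With repressor JovN bound, *rudK* is not transcribed.

OFF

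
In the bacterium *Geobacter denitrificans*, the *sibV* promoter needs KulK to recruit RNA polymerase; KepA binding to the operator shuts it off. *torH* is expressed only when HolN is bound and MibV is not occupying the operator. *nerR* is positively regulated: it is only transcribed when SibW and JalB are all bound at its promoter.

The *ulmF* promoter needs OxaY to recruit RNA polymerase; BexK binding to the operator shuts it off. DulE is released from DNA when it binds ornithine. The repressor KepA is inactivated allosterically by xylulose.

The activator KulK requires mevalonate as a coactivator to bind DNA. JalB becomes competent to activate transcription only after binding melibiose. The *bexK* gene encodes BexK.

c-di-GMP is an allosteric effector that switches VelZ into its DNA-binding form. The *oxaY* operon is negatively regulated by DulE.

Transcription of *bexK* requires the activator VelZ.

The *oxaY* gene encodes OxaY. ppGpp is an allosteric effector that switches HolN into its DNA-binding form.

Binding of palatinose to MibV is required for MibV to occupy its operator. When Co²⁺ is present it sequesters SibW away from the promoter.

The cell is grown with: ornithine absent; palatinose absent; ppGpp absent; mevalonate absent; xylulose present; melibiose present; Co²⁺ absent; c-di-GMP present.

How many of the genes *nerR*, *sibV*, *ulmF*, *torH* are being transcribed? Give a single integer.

1

Co²⁺ is absent, so SibW is active.
Melibiose is present, so JalB is active.
No repressor is bound and SibW and JalB are active, so *nerR* is transcribed.
→ *nerR* is ON.
Mevalonate is absent, so KulK is inactive.
Xylulose is present, so KepA is inactive.
Required activator KulK is absent, so *sibV* is not transcribed.
→ *sibV* is OFF.
Ornithine is absent, so DulE is active.
With repressor DulE bound, *oxaY* is not transcribed.
So OxaY is not produced.
c-di-GMP is present, so VelZ is active.
No repressor is bound and VelZ is active, so *bexK* is transcribed.
So BexK is produced and active.
With repressor BexK bound, *ulmF* is not transcribed.
→ *ulmF* is OFF.
ppGpp is absent, so HolN is inactive.
Palatinose is absent, so MibV is inactive.
Required activator HolN is absent, so *torH* is not transcribed.
→ *torH* is OFF.
1 of the 4 genes is transcribed.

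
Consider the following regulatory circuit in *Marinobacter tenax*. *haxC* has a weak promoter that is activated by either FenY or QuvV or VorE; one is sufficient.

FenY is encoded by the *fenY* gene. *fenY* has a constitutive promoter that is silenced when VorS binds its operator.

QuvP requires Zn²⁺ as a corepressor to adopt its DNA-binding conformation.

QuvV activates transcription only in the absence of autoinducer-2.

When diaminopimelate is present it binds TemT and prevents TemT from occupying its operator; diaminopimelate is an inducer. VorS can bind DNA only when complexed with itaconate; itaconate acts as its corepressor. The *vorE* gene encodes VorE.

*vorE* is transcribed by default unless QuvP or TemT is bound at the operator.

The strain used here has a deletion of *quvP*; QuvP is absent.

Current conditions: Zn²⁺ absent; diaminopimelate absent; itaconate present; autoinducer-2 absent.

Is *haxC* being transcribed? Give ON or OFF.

Itaconate is present, so VorS is active.
With repressor VorS bound, *fenY* is not transcribed.
So FenY is not produced.
Autoinducer-2 is absent, so QuvV is active.
QuvP is non-functional in this strain, so it has no effect.
Diaminopimelate is absent, so TemT is active.
With repressor TemT bound, *vorE* is not transcribed.
So VorE is not produced.
Activator QuvV is present, so *haxC* is transcribed.

ON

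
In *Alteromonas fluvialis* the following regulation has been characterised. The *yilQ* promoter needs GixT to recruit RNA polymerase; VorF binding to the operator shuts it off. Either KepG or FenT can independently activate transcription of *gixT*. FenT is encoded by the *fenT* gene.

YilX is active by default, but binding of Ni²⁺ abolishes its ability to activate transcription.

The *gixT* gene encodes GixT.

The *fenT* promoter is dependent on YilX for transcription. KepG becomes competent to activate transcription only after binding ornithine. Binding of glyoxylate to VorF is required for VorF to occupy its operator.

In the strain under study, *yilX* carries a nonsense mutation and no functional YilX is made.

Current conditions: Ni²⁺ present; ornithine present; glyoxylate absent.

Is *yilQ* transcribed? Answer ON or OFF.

ON

Glyoxylate is absent, so VorF is inactive.
Ornithine is present, so KepG is active.
YilX is non-functional in this strain, so it has no effect.
Required activator YilX is absent, so *fenT* is not transcribed.
So FenT is not produced.
Activator KepG is present, so *gixT* is transcribed.
So GixT is produced and active.
No repressor is bound and GixT is active, so *yilQ* is transcribed.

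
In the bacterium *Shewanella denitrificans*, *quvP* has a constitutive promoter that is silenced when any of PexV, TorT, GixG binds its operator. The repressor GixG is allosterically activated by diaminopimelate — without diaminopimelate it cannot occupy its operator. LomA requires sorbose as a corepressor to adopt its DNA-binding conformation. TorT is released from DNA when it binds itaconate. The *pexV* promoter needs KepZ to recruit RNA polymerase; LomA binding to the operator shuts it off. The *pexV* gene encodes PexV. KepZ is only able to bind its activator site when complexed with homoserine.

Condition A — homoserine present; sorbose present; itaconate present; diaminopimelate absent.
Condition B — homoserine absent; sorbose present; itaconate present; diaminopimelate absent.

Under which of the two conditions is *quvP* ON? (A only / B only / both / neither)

both

Condition A:
Homoserine is present, so KepZ is active.
Sorbose is present, so LomA is active.
With repressor LomA bound, *pexV* is not transcribed.
So PexV is not produced.
Itaconate is present, so TorT is inactive.
Diaminopimelate is absent, so GixG is inactive.
With no repressor bound, *quvP* is transcribed.
→ *quvP* is ON in A.
Condition B:
Homoserine is absent, so KepZ is inactive.
Sorbose is present, so LomA is active.
With repressor LomA bound, *pexV* is not transcribed.
So PexV is not produced.
Itaconate is present, so TorT is inactive.
Diaminopimelate is absent, so GixG is inactive.
With no repressor bound, *quvP* is transcribed.
→ *quvP* is ON in B.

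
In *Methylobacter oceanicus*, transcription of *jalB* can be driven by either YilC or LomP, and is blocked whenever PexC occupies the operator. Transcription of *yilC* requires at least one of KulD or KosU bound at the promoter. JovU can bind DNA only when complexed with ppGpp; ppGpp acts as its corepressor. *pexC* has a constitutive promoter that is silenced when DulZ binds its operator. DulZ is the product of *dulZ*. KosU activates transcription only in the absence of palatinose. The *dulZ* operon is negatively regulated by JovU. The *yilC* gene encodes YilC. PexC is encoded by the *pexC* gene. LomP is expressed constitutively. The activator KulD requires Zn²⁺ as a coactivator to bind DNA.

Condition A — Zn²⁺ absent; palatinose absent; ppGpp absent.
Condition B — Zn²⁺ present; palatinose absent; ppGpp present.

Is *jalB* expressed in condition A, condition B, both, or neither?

Condition A:
Zn²⁺ is absent, so KulD is inactive.
Palatinose is absent, so KosU is active.
Activator KosU is present, so *yilC* is transcribed.
So YilC is produced and active.
ppGpp is absent, so JovU is inactive.
With no repressor bound, *dulZ* is transcribed.
So DulZ is produced and active.
With repressor DulZ bound, *pexC* is not transcribed.
So PexC is not produced.
LomP is produced constitutively and is active.
Activator YilC is present, so *jalB* is transcribed.
→ *jalB* is ON in A.
Condition B:
Zn²⁺ is present, so KulD is active.
Palatinose is absent, so KosU is active.
Activator KulD is present, so *yilC* is transcribed.
So YilC is produced and active.
ppGpp is present, so JovU is active.
With repressor JovU bound, *dulZ* is not transcribed.
So DulZ is not produced.
With no repressor bound, *pexC* is transcribed.
So PexC is produced and active.
LomP is produced constitutively and is active.
With repressor PexC bound, *jalB* is not transcribed.
→ *jalB* is OFF in B.

A only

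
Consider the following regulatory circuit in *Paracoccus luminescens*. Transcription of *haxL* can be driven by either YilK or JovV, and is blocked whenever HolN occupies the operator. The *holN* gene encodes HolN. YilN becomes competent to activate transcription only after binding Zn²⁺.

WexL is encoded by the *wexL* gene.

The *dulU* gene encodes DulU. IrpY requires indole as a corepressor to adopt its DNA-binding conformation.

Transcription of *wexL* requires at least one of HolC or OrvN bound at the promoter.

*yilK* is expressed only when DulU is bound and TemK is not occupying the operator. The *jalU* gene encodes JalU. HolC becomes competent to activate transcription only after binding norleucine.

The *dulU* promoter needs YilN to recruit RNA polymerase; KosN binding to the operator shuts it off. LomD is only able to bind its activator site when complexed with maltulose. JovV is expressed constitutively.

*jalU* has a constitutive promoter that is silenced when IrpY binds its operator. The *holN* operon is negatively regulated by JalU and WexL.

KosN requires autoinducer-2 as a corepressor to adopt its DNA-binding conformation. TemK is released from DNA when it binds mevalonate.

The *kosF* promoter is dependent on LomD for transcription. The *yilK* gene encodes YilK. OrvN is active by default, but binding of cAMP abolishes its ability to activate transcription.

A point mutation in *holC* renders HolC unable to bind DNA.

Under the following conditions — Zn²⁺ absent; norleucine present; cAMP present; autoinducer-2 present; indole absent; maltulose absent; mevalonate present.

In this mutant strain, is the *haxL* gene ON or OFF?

ON

Mevalonate is present, so TemK is inactive.
Autoinducer-2 is present, so KosN is active.
Zn²⁺ is absent, so YilN is inactive.
With repressor KosN bound, *dulU* is not transcribed.
So DulU is not produced.
Required activator DulU is absent, so *yilK* is not transcribed.
So YilK is not produced.
JovV is produced constitutively and is active.
Indole is absent, so IrpY is inactive.
With no repressor bound, *jalU* is transcribed.
So JalU is produced and active.
HolC is non-functional in this strain, so it has no effect.
cAMP is present, so OrvN is inactive.
No activator is available at the *wexL* promoter, so *wexL* is not transcribed.
So WexL is not produced.
With repressor JalU bound, *holN* is not transcribed.
So HolN is not produced.
Activator JovV is present, so *haxL* is transcribed.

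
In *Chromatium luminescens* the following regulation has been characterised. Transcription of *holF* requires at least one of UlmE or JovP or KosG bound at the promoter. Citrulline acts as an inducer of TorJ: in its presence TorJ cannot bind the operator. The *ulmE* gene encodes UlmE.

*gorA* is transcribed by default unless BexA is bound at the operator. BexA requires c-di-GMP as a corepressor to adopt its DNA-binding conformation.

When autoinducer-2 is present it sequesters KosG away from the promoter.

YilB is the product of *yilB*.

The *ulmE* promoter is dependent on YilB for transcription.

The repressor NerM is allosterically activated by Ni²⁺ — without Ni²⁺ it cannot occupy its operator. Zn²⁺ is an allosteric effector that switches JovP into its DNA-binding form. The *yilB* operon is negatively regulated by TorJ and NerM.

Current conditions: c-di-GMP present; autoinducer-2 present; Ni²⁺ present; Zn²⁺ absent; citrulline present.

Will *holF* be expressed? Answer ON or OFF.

Citrulline is present, so TorJ is inactive.
Ni²⁺ is present, so NerM is active.
With repressor NerM bound, *yilB* is not transcribed.
So YilB is not produced.
Required activator YilB is absent, so *ulmE* is not transcribed.
So UlmE is not produced.
Zn²⁺ is absent, so JovP is inactive.
Autoinducer-2 is present, so KosG is inactive.
No activator is available at the *holF* promoter, so *holF* is not transcribed.

OFF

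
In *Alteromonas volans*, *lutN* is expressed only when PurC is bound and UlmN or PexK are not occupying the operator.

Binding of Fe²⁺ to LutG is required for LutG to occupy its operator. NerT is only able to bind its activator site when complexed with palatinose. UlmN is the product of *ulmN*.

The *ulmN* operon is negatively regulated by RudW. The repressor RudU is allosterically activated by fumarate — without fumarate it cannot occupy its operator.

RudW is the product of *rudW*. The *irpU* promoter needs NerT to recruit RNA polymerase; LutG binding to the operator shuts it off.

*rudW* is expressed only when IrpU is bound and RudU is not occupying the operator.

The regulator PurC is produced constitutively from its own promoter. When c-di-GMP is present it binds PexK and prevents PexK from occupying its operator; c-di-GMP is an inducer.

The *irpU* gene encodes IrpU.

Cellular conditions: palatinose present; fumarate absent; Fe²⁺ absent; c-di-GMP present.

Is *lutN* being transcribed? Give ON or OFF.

ON

Fumarate is absent, so RudU is inactive.
Fe²⁺ is absent, so LutG is inactive.
Palatinose is present, so NerT is active.
No repressor is bound and NerT is active, so *irpU* is transcribed.
So IrpU is produced and active.
No repressor is bound and IrpU is active, so *rudW* is transcribed.
So RudW is produced and active.
With repressor RudW bound, *ulmN* is not transcribed.
So UlmN is not produced.
c-di-GMP is present, so PexK is inactive.
PurC is produced constitutively and is active.
No repressor is bound and PurC is active, so *lutN* is transcribed.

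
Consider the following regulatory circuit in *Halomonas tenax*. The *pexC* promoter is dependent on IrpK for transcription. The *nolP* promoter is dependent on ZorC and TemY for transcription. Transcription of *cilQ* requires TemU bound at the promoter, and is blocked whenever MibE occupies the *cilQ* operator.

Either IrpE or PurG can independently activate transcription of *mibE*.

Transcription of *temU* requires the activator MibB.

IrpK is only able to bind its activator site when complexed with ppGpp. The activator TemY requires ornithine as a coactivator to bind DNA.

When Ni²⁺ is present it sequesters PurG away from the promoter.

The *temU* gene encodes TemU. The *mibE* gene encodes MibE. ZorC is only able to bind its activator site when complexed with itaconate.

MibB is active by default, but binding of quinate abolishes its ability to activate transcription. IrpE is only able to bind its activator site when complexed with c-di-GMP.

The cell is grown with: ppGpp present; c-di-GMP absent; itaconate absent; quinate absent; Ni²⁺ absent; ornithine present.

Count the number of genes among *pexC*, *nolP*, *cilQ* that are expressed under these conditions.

1

ppGpp is present, so IrpK is active.
No repressor is bound and IrpK is active, so *pexC* is transcribed.
→ *pexC* is ON.
Itaconate is absent, so ZorC is inactive.
Ornithine is present, so TemY is active.
Required activator ZorC is absent, so *nolP* is not transcribed.
→ *nolP* is OFF.
c-di-GMP is absent, so IrpE is inactive.
Ni²⁺ is absent, so PurG is active.
Activator PurG is present, so *mibE* is transcribed.
So MibE is produced and active.
Quinate is absent, so MibB is active.
No repressor is bound and MibB is active, so *temU* is transcribed.
So TemU is produced and active.
With repressor MibE bound, *cilQ* is not transcribed.
→ *cilQ* is OFF.
1 of the 3 genes is transcribed.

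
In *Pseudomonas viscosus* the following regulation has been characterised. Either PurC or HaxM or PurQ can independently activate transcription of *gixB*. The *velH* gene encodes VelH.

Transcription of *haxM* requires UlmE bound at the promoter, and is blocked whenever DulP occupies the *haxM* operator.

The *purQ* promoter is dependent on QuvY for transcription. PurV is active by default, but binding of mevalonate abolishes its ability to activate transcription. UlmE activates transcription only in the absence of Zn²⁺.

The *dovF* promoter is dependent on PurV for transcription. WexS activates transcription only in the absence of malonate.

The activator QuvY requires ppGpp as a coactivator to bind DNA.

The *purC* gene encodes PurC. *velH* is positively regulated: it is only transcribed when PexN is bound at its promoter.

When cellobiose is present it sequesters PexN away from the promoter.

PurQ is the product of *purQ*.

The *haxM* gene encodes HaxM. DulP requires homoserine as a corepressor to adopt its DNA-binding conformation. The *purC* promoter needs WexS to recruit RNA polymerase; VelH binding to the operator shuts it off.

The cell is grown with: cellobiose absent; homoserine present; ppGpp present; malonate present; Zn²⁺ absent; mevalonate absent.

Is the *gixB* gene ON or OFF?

ON

Malonate is present, so WexS is inactive.
Cellobiose is absent, so PexN is active.
No repressor is bound and PexN is active, so *velH* is transcribed.
So VelH is produced and active.
With repressor VelH bound, *purC* is not transcribed.
So PurC is not produced.
Zn²⁺ is absent, so UlmE is active.
Homoserine is present, so DulP is active.
With repressor DulP bound, *haxM* is not transcribed.
So HaxM is not produced.
ppGpp is present, so QuvY is active.
No repressor is bound and QuvY is active, so *purQ* is transcribed.
So PurQ is produced and active.
Activator PurQ is present, so *gixB* is transcribed.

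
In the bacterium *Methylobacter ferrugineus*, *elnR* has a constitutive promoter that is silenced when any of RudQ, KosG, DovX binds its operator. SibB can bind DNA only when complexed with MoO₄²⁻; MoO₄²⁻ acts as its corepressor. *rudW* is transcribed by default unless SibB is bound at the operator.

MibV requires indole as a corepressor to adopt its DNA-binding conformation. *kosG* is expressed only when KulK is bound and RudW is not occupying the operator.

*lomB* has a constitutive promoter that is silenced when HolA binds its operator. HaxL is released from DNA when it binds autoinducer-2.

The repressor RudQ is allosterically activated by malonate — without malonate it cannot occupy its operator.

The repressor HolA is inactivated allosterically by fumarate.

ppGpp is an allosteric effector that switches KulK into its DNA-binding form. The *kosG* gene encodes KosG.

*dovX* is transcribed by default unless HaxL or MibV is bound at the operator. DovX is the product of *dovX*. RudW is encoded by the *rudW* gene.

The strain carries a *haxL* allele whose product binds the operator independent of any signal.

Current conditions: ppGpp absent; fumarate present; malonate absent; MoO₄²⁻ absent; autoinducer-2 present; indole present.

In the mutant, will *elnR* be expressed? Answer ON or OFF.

Malonate is absent, so RudQ is inactive.
ppGpp is absent, so KulK is inactive.
MoO₄²⁻ is absent, so SibB is inactive.
With no repressor bound, *rudW* is transcribed.
So RudW is produced and active.
With repressor RudW bound, *kosG* is not transcribed.
So KosG is not produced.
HaxL is constitutively active in this strain.
Indole is present, so MibV is active.
With repressor HaxL bound, *dovX* is not transcribed.
So DovX is not produced.
With no repressor bound, *elnR* is transcribed.

ON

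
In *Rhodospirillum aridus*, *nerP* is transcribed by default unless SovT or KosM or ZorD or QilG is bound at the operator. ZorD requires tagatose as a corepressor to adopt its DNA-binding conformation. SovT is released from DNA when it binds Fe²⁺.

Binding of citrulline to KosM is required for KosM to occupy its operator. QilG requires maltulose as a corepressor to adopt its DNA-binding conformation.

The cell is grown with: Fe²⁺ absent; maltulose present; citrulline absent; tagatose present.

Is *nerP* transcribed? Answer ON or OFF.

Fe²⁺ is absent, so SovT is active.
Citrulline is absent, so KosM is inactive.
Tagatose is present, so ZorD is active.
Maltulose is present, so QilG is active.
With repressor SovT bound, *nerP* is not transcribed.

OFF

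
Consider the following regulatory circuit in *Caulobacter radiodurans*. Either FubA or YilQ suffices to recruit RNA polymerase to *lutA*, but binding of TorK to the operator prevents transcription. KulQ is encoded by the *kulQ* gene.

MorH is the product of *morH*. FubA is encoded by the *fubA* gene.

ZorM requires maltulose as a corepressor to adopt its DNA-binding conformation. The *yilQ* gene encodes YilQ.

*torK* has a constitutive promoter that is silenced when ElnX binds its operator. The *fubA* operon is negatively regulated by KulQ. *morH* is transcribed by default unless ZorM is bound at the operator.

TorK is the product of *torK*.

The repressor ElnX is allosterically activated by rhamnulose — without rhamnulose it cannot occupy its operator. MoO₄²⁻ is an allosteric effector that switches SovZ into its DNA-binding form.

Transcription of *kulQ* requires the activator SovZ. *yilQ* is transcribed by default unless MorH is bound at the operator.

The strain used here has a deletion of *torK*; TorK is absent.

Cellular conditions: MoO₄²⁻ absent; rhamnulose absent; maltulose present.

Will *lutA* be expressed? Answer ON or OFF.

MoO₄²⁻ is absent, so SovZ is inactive.
Required activator SovZ is absent, so *kulQ* is not transcribed.
So KulQ is not produced.
With no repressor bound, *fubA* is transcribed.
So FubA is produced and active.
TorK is non-functional in this strain, so it has no effect.
Maltulose is present, so ZorM is active.
With repressor ZorM bound, *morH* is not transcribed.
So MorH is not produced.
With no repressor bound, *yilQ* is transcribed.
So YilQ is produced and active.
Activator FubA is present, so *lutA* is transcribed.

ON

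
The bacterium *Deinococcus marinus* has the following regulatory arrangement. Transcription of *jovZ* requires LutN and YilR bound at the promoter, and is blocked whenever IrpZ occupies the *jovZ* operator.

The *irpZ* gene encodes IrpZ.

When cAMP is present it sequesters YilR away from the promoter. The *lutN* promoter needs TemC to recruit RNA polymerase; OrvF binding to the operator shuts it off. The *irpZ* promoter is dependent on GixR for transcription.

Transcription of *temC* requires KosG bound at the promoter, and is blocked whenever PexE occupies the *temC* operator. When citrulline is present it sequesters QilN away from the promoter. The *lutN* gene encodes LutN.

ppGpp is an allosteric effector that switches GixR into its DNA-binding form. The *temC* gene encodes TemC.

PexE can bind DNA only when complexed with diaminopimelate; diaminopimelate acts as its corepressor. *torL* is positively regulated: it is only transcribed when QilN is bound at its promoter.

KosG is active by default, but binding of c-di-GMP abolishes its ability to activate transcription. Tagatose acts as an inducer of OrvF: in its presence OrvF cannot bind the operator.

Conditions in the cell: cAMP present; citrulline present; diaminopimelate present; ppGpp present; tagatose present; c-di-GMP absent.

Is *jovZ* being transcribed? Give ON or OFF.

Diaminopimelate is present, so PexE is active.
c-di-GMP is absent, so KosG is active.
With repressor PexE bound, *temC* is not transcribed.
So TemC is not produced.
Tagatose is present, so OrvF is inactive.
Required activator TemC is absent, so *lutN* is not transcribed.
So LutN is not produced.
ppGpp is present, so GixR is active.
No repressor is bound and GixR is active, so *irpZ* is transcribed.
So IrpZ is produced and active.
cAMP is present, so YilR is inactive.
With repressor IrpZ bound, *jovZ* is not transcribed.

OFF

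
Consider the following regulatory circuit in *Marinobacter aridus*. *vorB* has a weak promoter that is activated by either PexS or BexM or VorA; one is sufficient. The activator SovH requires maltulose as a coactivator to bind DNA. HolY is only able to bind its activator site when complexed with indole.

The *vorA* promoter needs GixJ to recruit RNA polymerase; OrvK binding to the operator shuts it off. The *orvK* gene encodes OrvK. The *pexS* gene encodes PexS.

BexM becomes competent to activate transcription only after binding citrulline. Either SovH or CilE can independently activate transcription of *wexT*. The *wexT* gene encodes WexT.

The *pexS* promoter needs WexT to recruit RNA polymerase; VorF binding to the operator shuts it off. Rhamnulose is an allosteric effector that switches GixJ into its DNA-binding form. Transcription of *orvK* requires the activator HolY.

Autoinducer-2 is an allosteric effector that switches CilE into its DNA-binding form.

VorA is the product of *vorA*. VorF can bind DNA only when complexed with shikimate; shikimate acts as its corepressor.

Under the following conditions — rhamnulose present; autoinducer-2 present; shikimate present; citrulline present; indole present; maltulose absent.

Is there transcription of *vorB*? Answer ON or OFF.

ON

Maltulose is absent, so SovH is inactive.
Autoinducer-2 is present, so CilE is active.
Activator CilE is present, so *wexT* is transcribed.
So WexT is produced and active.
Shikimate is present, so VorF is active.
With repressor VorF bound, *pexS* is not transcribed.
So PexS is not produced.
Citrulline is present, so BexM is active.
Rhamnulose is present, so GixJ is active.
Indole is present, so HolY is active.
No repressor is bound and HolY is active, so *orvK* is transcribed.
So OrvK is produced and active.
With repressor OrvK bound, *vorA* is not transcribed.
So VorA is not produced.
Activator BexM is present, so *vorB* is transcribed.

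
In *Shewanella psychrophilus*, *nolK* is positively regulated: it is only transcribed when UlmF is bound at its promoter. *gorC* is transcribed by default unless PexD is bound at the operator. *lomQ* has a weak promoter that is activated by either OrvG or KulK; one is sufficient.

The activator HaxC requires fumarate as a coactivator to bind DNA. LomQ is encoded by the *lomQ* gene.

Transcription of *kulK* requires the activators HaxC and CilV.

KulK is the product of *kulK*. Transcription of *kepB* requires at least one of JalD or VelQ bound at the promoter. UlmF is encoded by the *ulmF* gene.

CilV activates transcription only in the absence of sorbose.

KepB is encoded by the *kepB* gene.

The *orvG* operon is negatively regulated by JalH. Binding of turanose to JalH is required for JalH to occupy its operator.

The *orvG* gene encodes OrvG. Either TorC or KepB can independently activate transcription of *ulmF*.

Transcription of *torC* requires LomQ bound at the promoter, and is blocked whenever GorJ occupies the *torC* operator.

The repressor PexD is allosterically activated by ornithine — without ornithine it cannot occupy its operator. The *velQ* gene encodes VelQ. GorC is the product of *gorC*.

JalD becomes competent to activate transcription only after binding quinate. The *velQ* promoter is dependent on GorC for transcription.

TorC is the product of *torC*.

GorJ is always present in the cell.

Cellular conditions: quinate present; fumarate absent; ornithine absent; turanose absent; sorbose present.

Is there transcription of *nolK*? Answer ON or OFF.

ON

Turanose is absent, so JalH is inactive.
With no repressor bound, *orvG* is transcribed.
So OrvG is produced and active.
Fumarate is absent, so HaxC is inactive.
Sorbose is present, so CilV is inactive.
Required activator HaxC is absent, so *kulK* is not transcribed.
So KulK is not produced.
Activator OrvG is present, so *lomQ* is transcribed.
So LomQ is produced and active.
GorJ is produced constitutively and is active.
With repressor GorJ bound, *torC* is not transcribed.
So TorC is not produced.
Quinate is present, so JalD is active.
Ornithine is absent, so PexD is inactive.
With no repressor bound, *gorC* is transcribed.
So GorC is produced and active.
No repressor is bound and GorC is active, so *velQ* is transcribed.
So VelQ is produced and active.
Activator JalD is present, so *kepB* is transcribed.
So KepB is produced and active.
Activator KepB is present, so *ulmF* is transcribed.
So UlmF is produced and active.
No repressor is bound and UlmF is active, so *nolK* is transcribed.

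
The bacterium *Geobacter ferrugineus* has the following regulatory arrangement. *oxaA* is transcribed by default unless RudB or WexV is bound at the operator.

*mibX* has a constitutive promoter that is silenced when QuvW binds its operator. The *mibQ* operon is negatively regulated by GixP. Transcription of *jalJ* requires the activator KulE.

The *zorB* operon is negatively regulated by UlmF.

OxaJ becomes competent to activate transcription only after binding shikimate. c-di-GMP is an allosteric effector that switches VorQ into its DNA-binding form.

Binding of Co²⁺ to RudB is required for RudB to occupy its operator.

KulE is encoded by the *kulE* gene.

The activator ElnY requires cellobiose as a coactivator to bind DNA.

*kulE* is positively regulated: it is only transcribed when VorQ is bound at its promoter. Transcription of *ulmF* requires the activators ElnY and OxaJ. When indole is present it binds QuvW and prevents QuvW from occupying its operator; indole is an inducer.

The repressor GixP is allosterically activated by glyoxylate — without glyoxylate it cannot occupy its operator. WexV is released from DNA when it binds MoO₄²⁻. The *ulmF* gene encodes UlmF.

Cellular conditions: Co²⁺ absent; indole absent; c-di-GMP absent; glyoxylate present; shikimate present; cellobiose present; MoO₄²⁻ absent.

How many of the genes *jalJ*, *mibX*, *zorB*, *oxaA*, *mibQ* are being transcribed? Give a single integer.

c-di-GMP is absent, so VorQ is inactive.
Required activator VorQ is absent, so *kulE* is not transcribed.
So KulE is not produced.
Required activator KulE is absent, so *jalJ* is not transcribed.
→ *jalJ* is OFF.
Indole is absent, so QuvW is active.
With repressor QuvW bound, *mibX* is not transcribed.
→ *mibX* is OFF.
Cellobiose is present, so ElnY is active.
Shikimate is present, so OxaJ is active.
No repressor is bound and ElnY and OxaJ are active, so *ulmF* is transcribed.
So UlmF is produced and active.
With repressor UlmF bound, *zorB* is not transcribed.
→ *zorB* is OFF.
Co²⁺ is absent, so RudB is inactive.
MoO₄²⁻ is absent, so WexV is active.
With repressor WexV bound, *oxaA* is not transcribed.
→ *oxaA* is OFF.
Glyoxylate is present, so GixP is active.
With repressor GixP bound, *mibQ* is not transcribed.
→ *mibQ* is OFF.
0 of the 5 genes are transcribed.

0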